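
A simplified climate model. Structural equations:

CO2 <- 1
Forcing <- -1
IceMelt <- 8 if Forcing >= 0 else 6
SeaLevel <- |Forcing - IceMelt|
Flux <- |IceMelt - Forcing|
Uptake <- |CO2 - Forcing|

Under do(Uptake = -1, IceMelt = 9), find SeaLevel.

10

Under do(Uptake = -1, IceMelt = 9), each intervened variable's structural equation is replaced by its fixed value.
SeaLevel = |Forcing - IceMelt|  [with Forcing=-1, IceMelt=9]  = 10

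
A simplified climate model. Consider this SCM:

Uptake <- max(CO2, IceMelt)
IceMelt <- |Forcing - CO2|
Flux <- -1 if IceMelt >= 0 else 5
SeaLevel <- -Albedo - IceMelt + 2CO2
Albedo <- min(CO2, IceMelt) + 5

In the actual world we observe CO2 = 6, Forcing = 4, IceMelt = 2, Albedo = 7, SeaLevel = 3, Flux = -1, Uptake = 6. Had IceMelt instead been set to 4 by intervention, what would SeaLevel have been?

do(IceMelt=4) replaces the equation IceMelt <- |Forcing - CO2| with the constant IceMelt = 4.
Albedo = min(CO2, IceMelt) + 5  [with CO2=6, IceMelt=4]  = 9
SeaLevel = -Albedo - IceMelt + 2CO2  [with Albedo=9, IceMelt=4, CO2=6]  = -1

-1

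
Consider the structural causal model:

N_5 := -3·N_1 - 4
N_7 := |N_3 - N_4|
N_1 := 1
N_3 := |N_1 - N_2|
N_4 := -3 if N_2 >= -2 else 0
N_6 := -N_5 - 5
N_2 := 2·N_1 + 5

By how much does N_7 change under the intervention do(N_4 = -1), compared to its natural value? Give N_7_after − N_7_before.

The intervention breaks the incoming arrows to N_4: N_4 := -3 if N_2 >= -2 else 0 no longer applies, and N_4 = -1.
N_2 = 2·N_1 + 5  [with N_1=1]  = 7
N_3 = |N_1 - N_2|  [with N_1=1, N_2=7]  = 6
N_7 = |N_3 - N_4|  [with N_3=6, N_4=-1]  = 7
Without intervention: N_2 = 2·N_1 + 5  [with N_1=1]  = 7; N_3 = |N_1 - N_2|  [with N_1=1, N_2=7]  = 6; N_4 = -3 if N_2 >= -2 else 0  [with N_2=7]  = -3; N_7 = |N_3 - N_4|  [with N_3=6, N_4=-3]  = 9.
Change = 7 − 9 = -2.

-2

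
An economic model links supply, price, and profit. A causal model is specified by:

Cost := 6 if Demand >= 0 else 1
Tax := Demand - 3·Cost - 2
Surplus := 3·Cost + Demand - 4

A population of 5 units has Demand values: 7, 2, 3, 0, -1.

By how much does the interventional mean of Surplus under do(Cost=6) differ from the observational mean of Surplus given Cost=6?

do(Cost=6) breaks Cost's dependence on Demand. With Cost=6 fixed, Surplus across the units is 21, 16, 17, 14, 13, mean 16.2.
Conditioning on Cost=6 selects the 4 unit(s) with Demand ∈ {7, 2, 3, 0}. Their Surplus values: 21, 16, 17, 14. Mean = 17.
Difference = 16.2 − 17 = -0.8.

-0.8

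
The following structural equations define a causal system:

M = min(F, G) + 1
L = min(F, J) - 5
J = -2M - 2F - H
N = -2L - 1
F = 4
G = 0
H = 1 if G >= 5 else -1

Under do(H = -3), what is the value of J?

-7

do(H=-3) replaces the equation H = 1 if G >= 5 else -1 with the constant H = -3.
M = min(F, G) + 1  [with F=4, G=0]  = 1
J = -2M - 2F - H  [with M=1, F=4, H=-3]  = -7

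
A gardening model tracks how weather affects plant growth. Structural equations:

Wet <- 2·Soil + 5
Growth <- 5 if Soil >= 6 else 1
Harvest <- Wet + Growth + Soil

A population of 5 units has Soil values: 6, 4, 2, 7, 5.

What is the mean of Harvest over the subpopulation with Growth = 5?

29.5

E[Harvest|Growth=5] averages over only the 2 units with Growth=5 (Soil = 6, 7): Harvest = 28, 31, mean 29.5.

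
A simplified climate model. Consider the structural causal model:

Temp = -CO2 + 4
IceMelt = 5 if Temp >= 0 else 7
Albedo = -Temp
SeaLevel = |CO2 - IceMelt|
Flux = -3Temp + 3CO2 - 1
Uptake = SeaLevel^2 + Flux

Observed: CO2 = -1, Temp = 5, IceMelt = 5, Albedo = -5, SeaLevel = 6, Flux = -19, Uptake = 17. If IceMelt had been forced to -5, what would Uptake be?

The intervention breaks the incoming arrows to IceMelt: IceMelt = 5 if Temp >= 0 else 7 no longer applies, and IceMelt = -5.
Temp = -CO2 + 4  [with CO2=-1]  = 5
SeaLevel = |CO2 - IceMelt|  [with CO2=-1, IceMelt=-5]  = 4
Flux = -3Temp + 3CO2 - 1  [with Temp=5, CO2=-1]  = -19
Uptake = SeaLevel^2 + Flux  [with SeaLevel=4, Flux=-19]  = -3

-3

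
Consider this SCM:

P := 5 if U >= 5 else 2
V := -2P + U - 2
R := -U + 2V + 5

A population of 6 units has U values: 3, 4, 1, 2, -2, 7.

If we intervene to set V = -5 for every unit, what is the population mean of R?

Under do(V=-5), V's equation is replaced by V=-5 for every unit. Per-unit R: -8, -9, -6, -7, -3, -12. Mean = -7.5.

-7.5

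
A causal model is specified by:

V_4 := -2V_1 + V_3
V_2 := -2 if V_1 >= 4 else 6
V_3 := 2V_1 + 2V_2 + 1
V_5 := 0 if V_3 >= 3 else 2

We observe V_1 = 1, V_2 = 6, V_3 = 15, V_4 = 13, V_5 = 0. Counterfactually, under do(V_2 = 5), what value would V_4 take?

11

Under do(V_2=5), the mechanism V_2 := -2 if V_1 >= 4 else 6 is discarded; V_2 is fixed at 5.
V_3 = 2V_1 + 2V_2 + 1  [with V_1=1, V_2=5]  = 13
V_4 = -2V_1 + V_3  [with V_1=1, V_3=13]  = 11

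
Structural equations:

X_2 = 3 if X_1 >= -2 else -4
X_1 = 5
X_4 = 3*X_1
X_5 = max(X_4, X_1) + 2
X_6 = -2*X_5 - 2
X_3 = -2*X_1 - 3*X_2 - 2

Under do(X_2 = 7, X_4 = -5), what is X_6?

The joint intervention fixes X_2 = 7, X_4 = -5, removing each variable's own equation.
X_5 = max(X_4, X_1) + 2  [with X_4=-5, X_1=5]  = 7
X_6 = -2*X_5 - 2  [with X_5=7]  = -16

-16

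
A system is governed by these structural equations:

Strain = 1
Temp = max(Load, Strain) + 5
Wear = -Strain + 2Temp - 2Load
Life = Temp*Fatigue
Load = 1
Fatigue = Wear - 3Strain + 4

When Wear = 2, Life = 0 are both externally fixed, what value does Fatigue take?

Setting Wear = 2, Life = 0 by intervention discards those variables' equations.
Fatigue = Wear - 3Strain + 4  [with Wear=2, Strain=1]  = 3

3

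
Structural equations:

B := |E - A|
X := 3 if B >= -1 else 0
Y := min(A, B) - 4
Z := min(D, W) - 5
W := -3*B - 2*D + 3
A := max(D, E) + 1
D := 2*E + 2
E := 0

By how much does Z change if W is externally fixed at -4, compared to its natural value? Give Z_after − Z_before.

6

do(W=-4) replaces the equation W := -3*B - 2*D + 3 with the constant W = -4.
D = 2*E + 2  [with E=0]  = 2
Z = min(D, W) - 5  [with D=2, W=-4]  = -9
Without intervention: D = 2*E + 2  [with E=0]  = 2; A = max(D, E) + 1  [with D=2, E=0]  = 3; B = |E - A|  [with E=0, A=3]  = 3; W = -3*B - 2*D + 3  [with B=3, D=2]  = -10; Z = min(D, W) - 5  [with D=2, W=-10]  = -15.
Change = -9 − (-15) = 6.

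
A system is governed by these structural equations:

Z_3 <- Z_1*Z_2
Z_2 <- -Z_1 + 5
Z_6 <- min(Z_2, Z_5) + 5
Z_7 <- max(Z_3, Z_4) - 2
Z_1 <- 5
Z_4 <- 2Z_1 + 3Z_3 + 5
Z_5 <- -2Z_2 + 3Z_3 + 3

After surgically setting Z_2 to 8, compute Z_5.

do(Z_2=8) replaces the equation Z_2 <- -Z_1 + 5 with the constant Z_2 = 8.
Z_3 = Z_1*Z_2  [with Z_1=5, Z_2=8]  = 40
Z_5 = -2Z_2 + 3Z_3 + 3  [with Z_2=8, Z_3=40]  = 107

107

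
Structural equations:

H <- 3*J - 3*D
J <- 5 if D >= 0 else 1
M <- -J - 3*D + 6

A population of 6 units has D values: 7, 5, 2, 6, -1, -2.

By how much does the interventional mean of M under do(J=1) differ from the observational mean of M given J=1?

Every unit gets J=1 under the intervention. M values become -16, -10, -1, -13, 8, 11; E[M|do(J=1)] = -3.5.
Observing J=1 restricts to units where J's equation naturally yields 1: D ∈ {-1, -2}. In that subpopulation M = 8, 11, mean 9.5.
Difference = -3.5 − 9.5 = -13.

-13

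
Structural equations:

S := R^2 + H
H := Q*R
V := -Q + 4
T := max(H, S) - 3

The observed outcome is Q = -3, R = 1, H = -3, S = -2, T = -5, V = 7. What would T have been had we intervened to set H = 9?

do(H=9) replaces the equation H := Q*R with the constant H = 9.
S = R^2 + H  [with R=1, H=9]  = 10
T = max(H, S) - 3  [with H=9, S=10]  = 7

7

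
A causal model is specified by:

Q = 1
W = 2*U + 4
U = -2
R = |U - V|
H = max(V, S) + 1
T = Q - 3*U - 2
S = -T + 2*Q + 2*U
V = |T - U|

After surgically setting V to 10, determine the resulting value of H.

11

Under do(V=10), the mechanism V = |T - U| is discarded; V is fixed at 10.
T = Q - 3*U - 2  [with Q=1, U=-2]  = 5
S = -T + 2*Q + 2*U  [with T=5, Q=1, U=-2]  = -7
H = max(V, S) + 1  [with V=10, S=-7]  = 11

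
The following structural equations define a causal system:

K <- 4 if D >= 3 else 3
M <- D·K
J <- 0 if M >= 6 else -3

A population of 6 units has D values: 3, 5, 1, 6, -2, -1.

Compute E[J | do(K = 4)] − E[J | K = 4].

do(K=4) breaks K's dependence on D. With K=4 fixed, J across the units is 0, 0, -3, 0, -3, -3, mean -1.5.
Observing K=4 restricts to units where K's equation naturally yields 4: D ∈ {3, 5, 6}. In that subpopulation J = 0, 0, 0, mean 0.
Difference = -1.5 − 0 = -1.5.

-1.5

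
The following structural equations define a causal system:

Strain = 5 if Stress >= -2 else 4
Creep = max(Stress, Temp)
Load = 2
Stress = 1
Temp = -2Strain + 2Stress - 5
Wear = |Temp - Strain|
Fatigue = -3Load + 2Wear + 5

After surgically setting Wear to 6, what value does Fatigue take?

11

Intervening sets Wear = 6 and removes its equation (Wear = |Temp - Strain|).
Fatigue = -3Load + 2Wear + 5  [with Load=2, Wear=6]  = 11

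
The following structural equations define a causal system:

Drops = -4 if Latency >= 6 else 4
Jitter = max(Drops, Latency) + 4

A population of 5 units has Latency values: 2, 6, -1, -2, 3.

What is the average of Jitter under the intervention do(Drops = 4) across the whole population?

Under do(Drops=4), Drops's equation is replaced by Drops=4 for every unit. Per-unit Jitter: 8, 10, 8, 8, 8. Mean = 8.4.

8.4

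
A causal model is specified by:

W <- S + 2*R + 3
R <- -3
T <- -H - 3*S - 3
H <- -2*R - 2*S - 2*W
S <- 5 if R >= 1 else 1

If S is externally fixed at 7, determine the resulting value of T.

-8

do(S=7) replaces the equation S <- 5 if R >= 1 else 1 with the constant S = 7.
W = S + 2*R + 3  [with S=7, R=-3]  = 4
H = -2*R - 2*S - 2*W  [with R=-3, S=7, W=4]  = -16
T = -H - 3*S - 3  [with H=-16, S=7]  = -8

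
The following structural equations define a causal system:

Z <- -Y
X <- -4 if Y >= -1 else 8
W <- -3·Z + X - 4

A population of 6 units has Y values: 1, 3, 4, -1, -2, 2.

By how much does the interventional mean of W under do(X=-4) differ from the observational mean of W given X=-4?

do(X=-4) breaks X's dependence on Y. With X=-4 fixed, W across the units is -5, 1, 4, -11, -14, -2, mean -4.5.
Observing X=-4 restricts to units where X's equation naturally yields -4: Y ∈ {1, 3, 4, -1, 2}. In that subpopulation W = -5, 1, 4, -11, -2, mean -2.6.
Difference = -4.5 − (-2.6) = -1.9.

-1.9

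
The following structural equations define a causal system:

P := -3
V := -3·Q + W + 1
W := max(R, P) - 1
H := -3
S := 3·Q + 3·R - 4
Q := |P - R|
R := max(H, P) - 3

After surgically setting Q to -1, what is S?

Under do(Q=-1), the mechanism Q := |P - R| is discarded; Q is fixed at -1.
R = max(H, P) - 3  [with H=-3, P=-3]  = -6
S = 3·Q + 3·R - 4  [with Q=-1, R=-6]  = -25

-25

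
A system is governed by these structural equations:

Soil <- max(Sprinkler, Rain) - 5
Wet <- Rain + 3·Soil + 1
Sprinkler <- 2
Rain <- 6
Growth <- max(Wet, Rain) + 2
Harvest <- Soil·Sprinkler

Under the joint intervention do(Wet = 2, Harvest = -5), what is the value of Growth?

8

Setting Wet = 2, Harvest = -5 by intervention discards those variables' equations.
Growth = max(Wet, Rain) + 2  [with Wet=2, Rain=6]  = 8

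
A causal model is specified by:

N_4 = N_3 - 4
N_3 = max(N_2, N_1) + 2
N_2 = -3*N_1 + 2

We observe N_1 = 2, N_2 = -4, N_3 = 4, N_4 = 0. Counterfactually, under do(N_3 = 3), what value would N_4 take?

The intervention breaks the incoming arrows to N_3: N_3 = max(N_2, N_1) + 2 no longer applies, and N_3 = 3.
N_4 = N_3 - 4  [with N_3=3]  = -1

-1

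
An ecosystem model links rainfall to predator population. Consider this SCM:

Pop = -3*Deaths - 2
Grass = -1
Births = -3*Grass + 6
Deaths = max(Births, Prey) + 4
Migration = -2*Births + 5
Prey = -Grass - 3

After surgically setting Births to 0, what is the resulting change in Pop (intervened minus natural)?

27

The intervention breaks the incoming arrows to Births: Births = -3*Grass + 6 no longer applies, and Births = 0.
Prey = -Grass - 3  [with Grass=-1]  = -2
Deaths = max(Births, Prey) + 4  [with Births=0, Prey=-2]  = 4
Pop = -3*Deaths - 2  [with Deaths=4]  = -14
Without intervention: Prey = -Grass - 3  [with Grass=-1]  = -2; Births = -3*Grass + 6  [with Grass=-1]  = 9; Deaths = max(Births, Prey) + 4  [with Births=9, Prey=-2]  = 13; Pop = -3*Deaths - 2  [with Deaths=13]  = -41.
Change = -14 − (-41) = 27.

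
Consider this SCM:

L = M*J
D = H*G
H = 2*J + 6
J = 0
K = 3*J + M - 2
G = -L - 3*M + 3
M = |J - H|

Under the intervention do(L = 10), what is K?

The intervention breaks the incoming arrows to L: L = M*J no longer applies, and L = 10.
No directed path runs from L to K, so K keeps its natural value.
H = 2*J + 6  [with J=0]  = 6
M = |J - H|  [with J=0, H=6]  = 6
K = 3*J + M - 2  [with J=0, M=6]  = 4

4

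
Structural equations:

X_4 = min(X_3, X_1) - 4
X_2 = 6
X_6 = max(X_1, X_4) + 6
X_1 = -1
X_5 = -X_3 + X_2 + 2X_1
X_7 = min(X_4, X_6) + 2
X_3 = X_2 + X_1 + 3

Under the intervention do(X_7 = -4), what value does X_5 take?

The intervention breaks the incoming arrows to X_7: X_7 = min(X_4, X_6) + 2 no longer applies, and X_7 = -4.
X_5 is not downstream of the intervention, so its value is determined by the original equations.
X_3 = X_2 + X_1 + 3  [with X_2=6, X_1=-1]  = 8
X_5 = -X_3 + X_2 + 2X_1  [with X_3=8, X_2=6, X_1=-1]  = -4

-4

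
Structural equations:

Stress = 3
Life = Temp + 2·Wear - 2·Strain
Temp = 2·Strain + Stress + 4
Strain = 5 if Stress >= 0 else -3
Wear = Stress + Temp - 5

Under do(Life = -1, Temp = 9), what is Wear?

Under do(Life = -1, Temp = 9), each intervened variable's structural equation is replaced by its fixed value.
Wear = Stress + Temp - 5  [with Stress=3, Temp=9]  = 7

7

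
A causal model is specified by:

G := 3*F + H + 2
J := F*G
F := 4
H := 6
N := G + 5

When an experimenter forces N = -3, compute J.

The intervention breaks the incoming arrows to N: N := G + 5 no longer applies, and N = -3.
Since J is not a descendant of the intervened variable, it is unaffected.
G = 3*F + H + 2  [with F=4, H=6]  = 20
J = F*G  [with F=4, G=20]  = 80

80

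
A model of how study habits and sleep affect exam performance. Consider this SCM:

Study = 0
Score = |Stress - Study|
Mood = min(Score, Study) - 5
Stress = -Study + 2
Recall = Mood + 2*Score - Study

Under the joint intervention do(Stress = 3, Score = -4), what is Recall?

-17

Under do(Stress = 3, Score = -4), each intervened variable's structural equation is replaced by its fixed value.
Mood = min(Score, Study) - 5  [with Score=-4, Study=0]  = -9
Recall = Mood + 2*Score - Study  [with Mood=-9, Score=-4, Study=0]  = -17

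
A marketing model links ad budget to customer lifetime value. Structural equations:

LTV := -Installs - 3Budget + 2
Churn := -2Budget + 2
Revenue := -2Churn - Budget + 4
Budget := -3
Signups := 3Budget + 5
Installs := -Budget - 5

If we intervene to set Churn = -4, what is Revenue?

15

Intervening sets Churn = -4 and removes its equation (Churn := -2Budget + 2).
Revenue = -2Churn - Budget + 4  [with Churn=-4, Budget=-3]  = 15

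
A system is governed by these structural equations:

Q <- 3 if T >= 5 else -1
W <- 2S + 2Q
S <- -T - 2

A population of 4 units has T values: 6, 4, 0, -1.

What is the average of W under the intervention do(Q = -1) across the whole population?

Every unit gets Q=-1 under the intervention. W values become -18, -14, -6, -4; E[W|do(Q=-1)] = -10.5.

-10.5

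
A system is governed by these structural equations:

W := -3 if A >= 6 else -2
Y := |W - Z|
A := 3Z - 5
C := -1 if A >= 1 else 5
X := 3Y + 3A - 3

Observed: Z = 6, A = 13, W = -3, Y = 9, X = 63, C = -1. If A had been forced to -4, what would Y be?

Under do(A=-4), the mechanism A := 3Z - 5 is discarded; A is fixed at -4.
W = -3 if A >= 6 else -2  [with A=-4]  = -2
Y = |W - Z|  [with W=-2, Z=6]  = 8

8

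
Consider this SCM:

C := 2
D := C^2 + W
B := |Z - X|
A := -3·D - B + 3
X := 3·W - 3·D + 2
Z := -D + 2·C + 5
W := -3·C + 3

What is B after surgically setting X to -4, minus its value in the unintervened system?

The intervention breaks the incoming arrows to X: X := 3·W - 3·D + 2 no longer applies, and X = -4.
W = -3·C + 3  [with C=2]  = -3
D = C^2 + W  [with C=2, W=-3]  = 1
Z = -D + 2·C + 5  [with D=1, C=2]  = 8
B = |Z - X|  [with Z=8, X=-4]  = 12
Without intervention: W = -3·C + 3  [with C=2]  = -3; D = C^2 + W  [with C=2, W=-3]  = 1; Z = -D + 2·C + 5  [with D=1, C=2]  = 8; X = 3·W - 3·D + 2  [with W=-3, D=1]  = -10; B = |Z - X|  [with Z=8, X=-10]  = 18.
Change = 12 − 18 = -6.

-6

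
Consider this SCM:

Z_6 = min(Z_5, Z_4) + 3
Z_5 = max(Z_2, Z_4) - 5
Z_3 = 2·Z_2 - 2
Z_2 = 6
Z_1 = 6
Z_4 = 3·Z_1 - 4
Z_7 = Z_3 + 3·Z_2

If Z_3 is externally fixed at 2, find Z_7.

20

The intervention breaks the incoming arrows to Z_3: Z_3 = 2·Z_2 - 2 no longer applies, and Z_3 = 2.
Z_7 = Z_3 + 3·Z_2  [with Z_3=2, Z_2=6]  = 20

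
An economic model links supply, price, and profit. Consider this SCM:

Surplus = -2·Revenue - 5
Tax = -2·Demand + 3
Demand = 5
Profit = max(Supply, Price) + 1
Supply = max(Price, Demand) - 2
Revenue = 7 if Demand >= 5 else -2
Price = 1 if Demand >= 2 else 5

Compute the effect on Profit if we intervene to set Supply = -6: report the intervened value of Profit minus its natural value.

-2

The intervention breaks the incoming arrows to Supply: Supply = max(Price, Demand) - 2 no longer applies, and Supply = -6.
Price = 1 if Demand >= 2 else 5  [with Demand=5]  = 1
Profit = max(Supply, Price) + 1  [with Supply=-6, Price=1]  = 2
Without intervention: Price = 1 if Demand >= 2 else 5  [with Demand=5]  = 1; Supply = max(Price, Demand) - 2  [with Price=1, Demand=5]  = 3; Profit = max(Supply, Price) + 1  [with Supply=3, Price=1]  = 4.
Change = 2 − 4 = -2.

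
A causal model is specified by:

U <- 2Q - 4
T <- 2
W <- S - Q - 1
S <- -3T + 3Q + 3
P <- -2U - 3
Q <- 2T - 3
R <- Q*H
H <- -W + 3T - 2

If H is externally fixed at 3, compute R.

3

do(H=3) replaces the equation H <- -W + 3T - 2 with the constant H = 3.
Q = 2T - 3  [with T=2]  = 1
R = Q*H  [with Q=1, H=3]  = 3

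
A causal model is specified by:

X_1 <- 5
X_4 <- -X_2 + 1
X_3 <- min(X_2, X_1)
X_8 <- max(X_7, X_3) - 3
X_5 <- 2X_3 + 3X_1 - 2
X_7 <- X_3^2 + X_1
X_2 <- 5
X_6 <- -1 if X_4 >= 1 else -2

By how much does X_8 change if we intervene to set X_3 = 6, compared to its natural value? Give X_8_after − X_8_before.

The intervention breaks the incoming arrows to X_3: X_3 <- min(X_2, X_1) no longer applies, and X_3 = 6.
X_7 = X_3^2 + X_1  [with X_3=6, X_1=5]  = 41
X_8 = max(X_7, X_3) - 3  [with X_7=41, X_3=6]  = 38
Without intervention: X_3 = min(X_2, X_1)  [with X_2=5, X_1=5]  = 5; X_7 = X_3^2 + X_1  [with X_3=5, X_1=5]  = 30; X_8 = max(X_7, X_3) - 3  [with X_7=30, X_3=5]  = 27.
Change = 38 − 27 = 11.

11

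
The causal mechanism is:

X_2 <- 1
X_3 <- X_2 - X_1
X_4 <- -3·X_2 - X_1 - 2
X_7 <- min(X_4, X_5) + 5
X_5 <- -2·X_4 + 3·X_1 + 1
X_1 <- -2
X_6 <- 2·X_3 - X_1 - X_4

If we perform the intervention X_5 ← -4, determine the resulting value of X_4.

The intervention breaks the incoming arrows to X_5: X_5 <- -2·X_4 + 3·X_1 + 1 no longer applies, and X_5 = -4.
Since X_4 is not a descendant of the intervened variable, it is unaffected.
X_4 = -3·X_2 - X_1 - 2  [with X_2=1, X_1=-2]  = -3

-3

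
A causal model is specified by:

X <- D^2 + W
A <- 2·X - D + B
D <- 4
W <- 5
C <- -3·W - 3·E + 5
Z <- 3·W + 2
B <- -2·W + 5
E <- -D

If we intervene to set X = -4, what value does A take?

-17

do(X=-4) replaces the equation X <- D^2 + W with the constant X = -4.
B = -2·W + 5  [with W=5]  = -5
A = 2·X - D + B  [with X=-4, D=4, B=-5]  = -17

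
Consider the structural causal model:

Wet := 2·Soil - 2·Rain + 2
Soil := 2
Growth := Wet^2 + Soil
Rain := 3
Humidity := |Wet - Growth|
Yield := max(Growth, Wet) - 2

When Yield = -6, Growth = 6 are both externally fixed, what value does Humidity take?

6

Setting Yield = -6, Growth = 6 by intervention discards those variables' equations.
Wet = 2·Soil - 2·Rain + 2  [with Soil=2, Rain=3]  = 0
Humidity = |Wet - Growth|  [with Wet=0, Growth=6]  = 6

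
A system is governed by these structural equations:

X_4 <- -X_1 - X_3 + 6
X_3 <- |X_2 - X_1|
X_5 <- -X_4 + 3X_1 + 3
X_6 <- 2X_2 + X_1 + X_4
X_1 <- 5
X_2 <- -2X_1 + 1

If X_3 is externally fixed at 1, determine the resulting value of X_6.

The intervention breaks the incoming arrows to X_3: X_3 <- |X_2 - X_1| no longer applies, and X_3 = 1.
X_2 = -2X_1 + 1  [with X_1=5]  = -9
X_4 = -X_1 - X_3 + 6  [with X_1=5, X_3=1]  = 0
X_6 = 2X_2 + X_1 + X_4  [with X_2=-9, X_1=5, X_4=0]  = -13

-13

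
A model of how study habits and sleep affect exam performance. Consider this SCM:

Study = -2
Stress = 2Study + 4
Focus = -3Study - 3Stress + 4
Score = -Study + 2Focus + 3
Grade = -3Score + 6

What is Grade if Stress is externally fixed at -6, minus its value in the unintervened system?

do(Stress=-6) replaces the equation Stress = 2Study + 4 with the constant Stress = -6.
Focus = -3Study - 3Stress + 4  [with Study=-2, Stress=-6]  = 28
Score = -Study + 2Focus + 3  [with Study=-2, Focus=28]  = 61
Grade = -3Score + 6  [with Score=61]  = -177
Without intervention: Stress = 2Study + 4  [with Study=-2]  = 0; Focus = -3Study - 3Stress + 4  [with Study=-2, Stress=0]  = 10; Score = -Study + 2Focus + 3  [with Study=-2, Focus=10]  = 25; Grade = -3Score + 6  [with Score=25]  = -69.
Change = -177 − (-69) = -108.

-108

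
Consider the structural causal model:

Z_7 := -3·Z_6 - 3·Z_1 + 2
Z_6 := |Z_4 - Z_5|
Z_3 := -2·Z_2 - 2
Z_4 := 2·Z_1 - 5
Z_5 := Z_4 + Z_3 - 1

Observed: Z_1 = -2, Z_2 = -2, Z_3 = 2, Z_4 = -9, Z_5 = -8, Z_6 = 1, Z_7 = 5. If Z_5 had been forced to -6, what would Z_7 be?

Under do(Z_5=-6), the mechanism Z_5 := Z_4 + Z_3 - 1 is discarded; Z_5 is fixed at -6.
Z_4 = 2·Z_1 - 5  [with Z_1=-2]  = -9
Z_6 = |Z_4 - Z_5|  [with Z_4=-9, Z_5=-6]  = 3
Z_7 = -3·Z_6 - 3·Z_1 + 2  [with Z_6=3, Z_1=-2]  = -1

-1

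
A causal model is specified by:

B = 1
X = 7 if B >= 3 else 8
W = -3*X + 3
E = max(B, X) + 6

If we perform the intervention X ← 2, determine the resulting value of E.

8

Under do(X=2), the mechanism X = 7 if B >= 3 else 8 is discarded; X is fixed at 2.
E = max(B, X) + 6  [with B=1, X=2]  = 8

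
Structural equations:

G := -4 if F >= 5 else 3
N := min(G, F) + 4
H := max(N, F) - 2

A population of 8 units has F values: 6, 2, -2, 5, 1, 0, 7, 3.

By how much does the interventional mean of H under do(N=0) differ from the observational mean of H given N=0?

do(N=0) breaks N's dependence on F. With N=0 fixed, H across the units is 4, 0, -2, 3, -1, -2, 5, 1, mean 1.
E[H|N=0] averages over only the 3 units with N=0 (F = 6, 5, 7): H = 4, 3, 5, mean 4.
Difference = 1 − 4 = -3.

-3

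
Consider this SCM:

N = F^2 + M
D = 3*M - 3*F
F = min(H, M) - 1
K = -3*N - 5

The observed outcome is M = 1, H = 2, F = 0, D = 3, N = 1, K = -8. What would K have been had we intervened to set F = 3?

The intervention breaks the incoming arrows to F: F = min(H, M) - 1 no longer applies, and F = 3.
N = F^2 + M  [with F=3, M=1]  = 10
K = -3*N - 5  [with N=10]  = -35

-35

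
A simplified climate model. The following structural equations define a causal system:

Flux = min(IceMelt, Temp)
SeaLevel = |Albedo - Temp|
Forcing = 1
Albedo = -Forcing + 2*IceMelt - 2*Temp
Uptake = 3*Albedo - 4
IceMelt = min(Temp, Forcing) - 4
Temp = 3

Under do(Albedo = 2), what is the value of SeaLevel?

1

Intervening sets Albedo = 2 and removes its equation (Albedo = -Forcing + 2*IceMelt - 2*Temp).
SeaLevel = |Albedo - Temp|  [with Albedo=2, Temp=3]  = 1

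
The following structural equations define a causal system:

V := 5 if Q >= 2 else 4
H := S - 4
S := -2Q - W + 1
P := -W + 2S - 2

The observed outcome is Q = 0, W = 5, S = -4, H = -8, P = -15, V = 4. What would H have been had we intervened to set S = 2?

The intervention breaks the incoming arrows to S: S := -2Q - W + 1 no longer applies, and S = 2.
H = S - 4  [with S=2]  = -2

-2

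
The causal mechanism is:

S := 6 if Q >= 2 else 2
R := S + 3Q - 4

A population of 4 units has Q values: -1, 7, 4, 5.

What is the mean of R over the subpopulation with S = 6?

18

Observing S=6 restricts to units where S's equation naturally yields 6: Q ∈ {7, 4, 5}. In that subpopulation R = 23, 14, 17, mean 18.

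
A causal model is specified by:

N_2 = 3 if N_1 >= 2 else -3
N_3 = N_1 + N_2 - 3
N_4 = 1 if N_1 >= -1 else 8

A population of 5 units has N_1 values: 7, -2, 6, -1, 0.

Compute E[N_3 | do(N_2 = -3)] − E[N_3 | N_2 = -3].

3

The intervention sets N_2=-3 in all 5 units regardless of N_1. Recomputing N_3 per unit gives 1, -8, 0, -7, -6; average -4.
E[N_3|N_2=-3] averages over only the 3 units with N_2=-3 (N_1 = -2, -1, 0): N_3 = -8, -7, -6, mean -7.
Difference = -4 − (-7) = 3.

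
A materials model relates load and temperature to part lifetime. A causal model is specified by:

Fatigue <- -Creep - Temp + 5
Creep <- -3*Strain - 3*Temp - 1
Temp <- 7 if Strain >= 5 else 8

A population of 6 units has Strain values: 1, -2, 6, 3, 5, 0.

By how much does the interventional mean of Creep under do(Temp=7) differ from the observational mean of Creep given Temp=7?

10

The intervention sets Temp=7 in all 6 units regardless of Strain. Recomputing Creep per unit gives -25, -16, -40, -31, -37, -22; average -28.5.
Observing Temp=7 restricts to units where Temp's equation naturally yields 7: Strain ∈ {6, 5}. In that subpopulation Creep = -40, -37, mean -38.5.
Difference = -28.5 − (-38.5) = 10.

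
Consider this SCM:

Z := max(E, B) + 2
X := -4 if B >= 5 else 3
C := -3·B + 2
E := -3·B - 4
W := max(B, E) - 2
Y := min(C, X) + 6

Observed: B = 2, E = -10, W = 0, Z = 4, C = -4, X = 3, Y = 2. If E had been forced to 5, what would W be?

3

The intervention breaks the incoming arrows to E: E := -3·B - 4 no longer applies, and E = 5.
W = max(B, E) - 2  [with B=2, E=5]  = 3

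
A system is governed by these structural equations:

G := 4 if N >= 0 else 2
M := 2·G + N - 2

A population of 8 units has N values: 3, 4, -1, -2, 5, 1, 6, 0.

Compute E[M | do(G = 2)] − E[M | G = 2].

do(G=2) breaks G's dependence on N. With G=2 fixed, M across the units is 5, 6, 1, 0, 7, 3, 8, 2, mean 4.
Conditioning on G=2 selects the 2 unit(s) with N ∈ {-1, -2}. Their M values: 1, 0. Mean = 0.5.
Difference = 4 − 0.5 = 3.5.

3.5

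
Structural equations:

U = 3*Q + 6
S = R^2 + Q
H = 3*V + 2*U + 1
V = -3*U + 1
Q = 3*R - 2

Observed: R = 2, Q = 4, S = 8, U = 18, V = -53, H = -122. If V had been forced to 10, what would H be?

67

The intervention breaks the incoming arrows to V: V = -3*U + 1 no longer applies, and V = 10.
Q = 3*R - 2  [with R=2]  = 4
U = 3*Q + 6  [with Q=4]  = 18
H = 3*V + 2*U + 1  [with V=10, U=18]  = 67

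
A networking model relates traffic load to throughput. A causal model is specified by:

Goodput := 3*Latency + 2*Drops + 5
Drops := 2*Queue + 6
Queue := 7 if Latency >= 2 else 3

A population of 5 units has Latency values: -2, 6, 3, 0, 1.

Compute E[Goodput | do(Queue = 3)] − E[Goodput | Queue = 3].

5.8

The intervention sets Queue=3 in all 5 units regardless of Latency. Recomputing Goodput per unit gives 23, 47, 38, 29, 32; average 33.8.
Observing Queue=3 restricts to units where Queue's equation naturally yields 3: Latency ∈ {-2, 0, 1}. In that subpopulation Goodput = 23, 29, 32, mean 28.
Difference = 33.8 − 28 = 5.8.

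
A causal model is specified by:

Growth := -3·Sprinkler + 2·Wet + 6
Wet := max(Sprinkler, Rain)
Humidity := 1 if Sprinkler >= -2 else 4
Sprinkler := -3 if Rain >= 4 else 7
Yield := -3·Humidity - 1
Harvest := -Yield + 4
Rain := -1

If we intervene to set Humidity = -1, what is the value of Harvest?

2

Under do(Humidity=-1), the mechanism Humidity := 1 if Sprinkler >= -2 else 4 is discarded; Humidity is fixed at -1.
Yield = -3·Humidity - 1  [with Humidity=-1]  = 2
Harvest = -Yield + 4  [with Yield=2]  = 2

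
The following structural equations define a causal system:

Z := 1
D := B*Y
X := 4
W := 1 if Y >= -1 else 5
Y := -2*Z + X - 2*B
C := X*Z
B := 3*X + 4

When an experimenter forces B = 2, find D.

The intervention breaks the incoming arrows to B: B := 3*X + 4 no longer applies, and B = 2.
Y = -2*Z + X - 2*B  [with Z=1, X=4, B=2]  = -2
D = B*Y  [with B=2, Y=-2]  = -4

-4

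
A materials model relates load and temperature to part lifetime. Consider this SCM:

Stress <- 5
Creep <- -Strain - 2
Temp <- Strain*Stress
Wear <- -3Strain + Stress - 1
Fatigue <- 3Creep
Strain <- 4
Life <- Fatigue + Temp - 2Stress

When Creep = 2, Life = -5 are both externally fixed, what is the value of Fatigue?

6

The joint intervention fixes Creep = 2, Life = -5, removing each variable's own equation.
Fatigue = 3Creep  [with Creep=2]  = 6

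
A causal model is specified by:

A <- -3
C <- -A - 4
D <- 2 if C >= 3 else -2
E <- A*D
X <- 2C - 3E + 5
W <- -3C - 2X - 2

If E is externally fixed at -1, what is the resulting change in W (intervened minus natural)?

Under do(E=-1), the mechanism E <- A*D is discarded; E is fixed at -1.
C = -A - 4  [with A=-3]  = -1
X = 2C - 3E + 5  [with C=-1, E=-1]  = 6
W = -3C - 2X - 2  [with C=-1, X=6]  = -11
Without intervention: C = -A - 4  [with A=-3]  = -1; D = 2 if C >= 3 else -2  [with C=-1]  = -2; E = A*D  [with A=-3, D=-2]  = 6; X = 2C - 3E + 5  [with C=-1, E=6]  = -15; W = -3C - 2X - 2  [with C=-1, X=-15]  = 31.
Change = -11 − 31 = -42.

-42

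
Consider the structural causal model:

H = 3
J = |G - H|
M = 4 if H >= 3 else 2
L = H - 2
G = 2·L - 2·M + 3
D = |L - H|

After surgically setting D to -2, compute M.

4

The intervention breaks the incoming arrows to D: D = |L - H| no longer applies, and D = -2.
M is not downstream of the intervention, so its value is determined by the original equations.
M = 4 if H >= 3 else 2  [with H=3]  = 4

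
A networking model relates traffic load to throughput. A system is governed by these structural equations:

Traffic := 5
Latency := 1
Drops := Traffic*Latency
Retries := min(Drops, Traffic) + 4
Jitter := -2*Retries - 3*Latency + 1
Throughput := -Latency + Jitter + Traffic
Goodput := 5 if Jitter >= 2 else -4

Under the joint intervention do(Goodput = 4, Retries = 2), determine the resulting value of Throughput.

Setting Goodput = 4, Retries = 2 by intervention discards those variables' equations.
Jitter = -2*Retries - 3*Latency + 1  [with Retries=2, Latency=1]  = -6
Throughput = -Latency + Jitter + Traffic  [with Latency=1, Jitter=-6, Traffic=5]  = -2

-2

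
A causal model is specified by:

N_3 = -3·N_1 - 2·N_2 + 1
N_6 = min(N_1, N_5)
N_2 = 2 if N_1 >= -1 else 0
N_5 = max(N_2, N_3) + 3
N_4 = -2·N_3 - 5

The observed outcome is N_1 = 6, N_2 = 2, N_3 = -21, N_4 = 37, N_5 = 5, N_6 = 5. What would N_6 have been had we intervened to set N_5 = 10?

The intervention breaks the incoming arrows to N_5: N_5 = max(N_2, N_3) + 3 no longer applies, and N_5 = 10.
N_6 = min(N_1, N_5)  [with N_1=6, N_5=10]  = 6

6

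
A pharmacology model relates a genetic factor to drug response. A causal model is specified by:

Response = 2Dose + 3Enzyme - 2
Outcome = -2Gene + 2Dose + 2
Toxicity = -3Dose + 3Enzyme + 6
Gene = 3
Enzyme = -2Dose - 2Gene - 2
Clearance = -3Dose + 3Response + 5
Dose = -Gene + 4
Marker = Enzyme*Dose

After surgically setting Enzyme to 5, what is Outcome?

-2

The intervention breaks the incoming arrows to Enzyme: Enzyme = -2Dose - 2Gene - 2 no longer applies, and Enzyme = 5.
Since Outcome is not a descendant of the intervened variable, it is unaffected.
Dose = -Gene + 4  [with Gene=3]  = 1
Outcome = -2Gene + 2Dose + 2  [with Gene=3, Dose=1]  = -2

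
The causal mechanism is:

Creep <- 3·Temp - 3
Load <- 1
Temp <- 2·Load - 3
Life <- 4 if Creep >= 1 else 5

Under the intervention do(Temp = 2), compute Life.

Under do(Temp=2), the mechanism Temp <- 2·Load - 3 is discarded; Temp is fixed at 2.
Creep = 3·Temp - 3  [with Temp=2]  = 3
Life = 4 if Creep >= 1 else 5  [with Creep=3]  = 4

4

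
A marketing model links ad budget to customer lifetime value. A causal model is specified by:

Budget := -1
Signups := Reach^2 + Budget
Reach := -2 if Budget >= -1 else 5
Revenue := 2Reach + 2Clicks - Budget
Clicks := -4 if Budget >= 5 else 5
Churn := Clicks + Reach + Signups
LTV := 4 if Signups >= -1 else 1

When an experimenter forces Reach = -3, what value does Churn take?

do(Reach=-3) replaces the equation Reach := -2 if Budget >= -1 else 5 with the constant Reach = -3.
Clicks = -4 if Budget >= 5 else 5  [with Budget=-1]  = 5
Signups = Reach^2 + Budget  [with Reach=-3, Budget=-1]  = 8
Churn = Clicks + Reach + Signups  [with Clicks=5, Reach=-3, Signups=8]  = 10

10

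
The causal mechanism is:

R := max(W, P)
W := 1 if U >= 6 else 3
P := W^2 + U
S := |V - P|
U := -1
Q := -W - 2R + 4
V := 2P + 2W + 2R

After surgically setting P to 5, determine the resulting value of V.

do(P=5) replaces the equation P := W^2 + U with the constant P = 5.
W = 1 if U >= 6 else 3  [with U=-1]  = 3
R = max(W, P)  [with W=3, P=5]  = 5
V = 2P + 2W + 2R  [with P=5, W=3, R=5]  = 26

26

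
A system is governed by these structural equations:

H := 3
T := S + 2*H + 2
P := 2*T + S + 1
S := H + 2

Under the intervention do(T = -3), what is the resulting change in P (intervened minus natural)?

-32

The intervention breaks the incoming arrows to T: T := S + 2*H + 2 no longer applies, and T = -3.
S = H + 2  [with H=3]  = 5
P = 2*T + S + 1  [with T=-3, S=5]  = 0
Without intervention: S = H + 2  [with H=3]  = 5; T = S + 2*H + 2  [with S=5, H=3]  = 13; P = 2*T + S + 1  [with T=13, S=5]  = 32.
Change = 0 − 32 = -32.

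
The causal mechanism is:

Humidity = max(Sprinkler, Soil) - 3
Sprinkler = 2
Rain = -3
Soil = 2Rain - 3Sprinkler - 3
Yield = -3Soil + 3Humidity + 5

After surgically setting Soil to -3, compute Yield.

do(Soil=-3) replaces the equation Soil = 2Rain - 3Sprinkler - 3 with the constant Soil = -3.
Humidity = max(Sprinkler, Soil) - 3  [with Sprinkler=2, Soil=-3]  = -1
Yield = -3Soil + 3Humidity + 5  [with Soil=-3, Humidity=-1]  = 11

11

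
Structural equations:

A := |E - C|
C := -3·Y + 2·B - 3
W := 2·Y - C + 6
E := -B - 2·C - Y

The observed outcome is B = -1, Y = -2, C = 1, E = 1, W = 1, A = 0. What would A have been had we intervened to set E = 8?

7

Under do(E=8), the mechanism E := -B - 2·C - Y is discarded; E is fixed at 8.
C = -3·Y + 2·B - 3  [with Y=-2, B=-1]  = 1
A = |E - C|  [with E=8, C=1]  = 7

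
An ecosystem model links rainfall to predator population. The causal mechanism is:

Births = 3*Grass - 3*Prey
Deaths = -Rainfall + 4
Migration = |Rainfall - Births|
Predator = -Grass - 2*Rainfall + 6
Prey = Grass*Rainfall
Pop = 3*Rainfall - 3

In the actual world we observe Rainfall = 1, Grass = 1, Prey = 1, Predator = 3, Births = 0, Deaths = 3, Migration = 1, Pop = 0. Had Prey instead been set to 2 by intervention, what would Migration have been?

4

The intervention breaks the incoming arrows to Prey: Prey = Grass*Rainfall no longer applies, and Prey = 2.
Births = 3*Grass - 3*Prey  [with Grass=1, Prey=2]  = -3
Migration = |Rainfall - Births|  [with Rainfall=1, Births=-3]  = 4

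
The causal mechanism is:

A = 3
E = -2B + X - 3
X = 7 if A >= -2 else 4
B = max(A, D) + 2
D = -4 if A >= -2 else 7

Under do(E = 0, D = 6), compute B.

Under do(E = 0, D = 6), each intervened variable's structural equation is replaced by its fixed value.
B = max(A, D) + 2  [with A=3, D=6]  = 8

8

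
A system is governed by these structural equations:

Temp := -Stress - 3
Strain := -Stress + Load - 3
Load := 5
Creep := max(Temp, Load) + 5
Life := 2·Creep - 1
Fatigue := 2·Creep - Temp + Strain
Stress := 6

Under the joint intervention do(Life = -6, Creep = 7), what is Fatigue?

19

Setting Life = -6, Creep = 7 by intervention discards those variables' equations.
Strain = -Stress + Load - 3  [with Stress=6, Load=5]  = -4
Temp = -Stress - 3  [with Stress=6]  = -9
Fatigue = 2·Creep - Temp + Strain  [with Creep=7, Temp=-9, Strain=-4]  = 19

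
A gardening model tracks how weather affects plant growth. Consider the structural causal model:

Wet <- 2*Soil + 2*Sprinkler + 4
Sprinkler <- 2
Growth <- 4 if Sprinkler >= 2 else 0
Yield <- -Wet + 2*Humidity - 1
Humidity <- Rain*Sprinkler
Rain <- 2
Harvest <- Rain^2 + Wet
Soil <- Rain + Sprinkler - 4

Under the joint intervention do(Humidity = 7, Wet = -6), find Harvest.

Under do(Humidity = 7, Wet = -6), each intervened variable's structural equation is replaced by its fixed value.
Harvest = Rain^2 + Wet  [with Rain=2, Wet=-6]  = -2

-2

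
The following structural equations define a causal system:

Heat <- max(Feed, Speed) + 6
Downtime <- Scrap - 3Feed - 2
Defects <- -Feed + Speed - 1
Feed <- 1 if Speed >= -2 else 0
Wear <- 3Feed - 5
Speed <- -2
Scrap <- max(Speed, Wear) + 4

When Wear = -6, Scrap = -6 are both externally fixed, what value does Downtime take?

-11

Setting Wear = -6, Scrap = -6 by intervention discards those variables' equations.
Feed = 1 if Speed >= -2 else 0  [with Speed=-2]  = 1
Downtime = Scrap - 3Feed - 2  [with Scrap=-6, Feed=1]  = -11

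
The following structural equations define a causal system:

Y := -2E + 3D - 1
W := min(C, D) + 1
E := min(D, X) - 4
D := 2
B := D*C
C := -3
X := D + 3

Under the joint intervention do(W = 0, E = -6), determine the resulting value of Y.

17

Under do(W = 0, E = -6), each intervened variable's structural equation is replaced by its fixed value.
Y = -2E + 3D - 1  [with E=-6, D=2]  = 17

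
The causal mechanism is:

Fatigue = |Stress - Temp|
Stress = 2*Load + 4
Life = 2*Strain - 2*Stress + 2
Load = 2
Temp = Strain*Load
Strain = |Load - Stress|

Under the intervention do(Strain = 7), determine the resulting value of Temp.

14

The intervention breaks the incoming arrows to Strain: Strain = |Load - Stress| no longer applies, and Strain = 7.
Temp = Strain*Load  [with Strain=7, Load=2]  = 14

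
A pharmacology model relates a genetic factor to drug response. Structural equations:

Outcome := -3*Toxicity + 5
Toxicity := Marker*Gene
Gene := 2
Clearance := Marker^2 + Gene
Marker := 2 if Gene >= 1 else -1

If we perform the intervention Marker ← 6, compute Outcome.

-31

do(Marker=6) replaces the equation Marker := 2 if Gene >= 1 else -1 with the constant Marker = 6.
Toxicity = Marker*Gene  [with Marker=6, Gene=2]  = 12
Outcome = -3*Toxicity + 5  [with Toxicity=12]  = -31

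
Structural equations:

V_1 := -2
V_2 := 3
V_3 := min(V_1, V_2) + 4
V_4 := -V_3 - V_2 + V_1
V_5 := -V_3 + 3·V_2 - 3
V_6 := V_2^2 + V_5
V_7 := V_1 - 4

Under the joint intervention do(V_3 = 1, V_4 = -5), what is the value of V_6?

14

Setting V_3 = 1, V_4 = -5 by intervention discards those variables' equations.
V_5 = -V_3 + 3·V_2 - 3  [with V_3=1, V_2=3]  = 5
V_6 = V_2^2 + V_5  [with V_2=3, V_5=5]  = 14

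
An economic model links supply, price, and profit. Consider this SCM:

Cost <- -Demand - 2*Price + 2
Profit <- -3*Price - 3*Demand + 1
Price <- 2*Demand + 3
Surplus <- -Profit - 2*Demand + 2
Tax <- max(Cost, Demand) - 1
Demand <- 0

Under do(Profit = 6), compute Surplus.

The intervention breaks the incoming arrows to Profit: Profit <- -3*Price - 3*Demand + 1 no longer applies, and Profit = 6.
Surplus = -Profit - 2*Demand + 2  [with Profit=6, Demand=0]  = -4

-4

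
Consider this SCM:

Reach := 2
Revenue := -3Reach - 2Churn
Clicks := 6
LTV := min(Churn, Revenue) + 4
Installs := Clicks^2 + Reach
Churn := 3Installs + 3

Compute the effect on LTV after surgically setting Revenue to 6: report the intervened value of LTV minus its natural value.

The intervention breaks the incoming arrows to Revenue: Revenue := -3Reach - 2Churn no longer applies, and Revenue = 6.
Installs = Clicks^2 + Reach  [with Clicks=6, Reach=2]  = 38
Churn = 3Installs + 3  [with Installs=38]  = 117
LTV = min(Churn, Revenue) + 4  [with Churn=117, Revenue=6]  = 10
Without intervention: Installs = Clicks^2 + Reach  [with Clicks=6, Reach=2]  = 38; Churn = 3Installs + 3  [with Installs=38]  = 117; Revenue = -3Reach - 2Churn  [with Reach=2, Churn=117]  = -240; LTV = min(Churn, Revenue) + 4  [with Churn=117, Revenue=-240]  = -236.
Change = 10 − (-236) = 246.

246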